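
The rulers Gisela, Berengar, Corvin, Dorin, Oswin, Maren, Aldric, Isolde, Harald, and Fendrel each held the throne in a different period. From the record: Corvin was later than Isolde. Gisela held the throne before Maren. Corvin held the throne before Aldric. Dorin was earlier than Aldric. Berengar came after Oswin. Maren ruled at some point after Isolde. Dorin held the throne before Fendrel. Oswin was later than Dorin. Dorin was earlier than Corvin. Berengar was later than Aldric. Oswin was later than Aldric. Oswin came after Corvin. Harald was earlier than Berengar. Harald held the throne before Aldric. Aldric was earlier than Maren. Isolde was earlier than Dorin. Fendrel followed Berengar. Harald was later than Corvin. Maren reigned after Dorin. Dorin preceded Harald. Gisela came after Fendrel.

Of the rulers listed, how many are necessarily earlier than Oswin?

Directly stated before Oswin: Aldric, Corvin, and Dorin.
Harald reaches Oswin via Harald → Aldric → Oswin.
Isolde reaches Oswin via Isolde → Corvin → Oswin.
No chain forces Fendrel (or any of the others) ahead of Oswin.
That's Aldric, Corvin, Dorin, Harald, and Isolde — 5 in all.

5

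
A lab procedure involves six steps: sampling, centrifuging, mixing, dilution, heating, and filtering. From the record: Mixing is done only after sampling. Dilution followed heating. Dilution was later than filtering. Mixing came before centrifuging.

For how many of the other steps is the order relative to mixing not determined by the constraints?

Forced before mixing: sampling; forced after mixing: centrifuging.
That leaves dilution, filtering, and heating with no forced order relative to mixing — 3.

3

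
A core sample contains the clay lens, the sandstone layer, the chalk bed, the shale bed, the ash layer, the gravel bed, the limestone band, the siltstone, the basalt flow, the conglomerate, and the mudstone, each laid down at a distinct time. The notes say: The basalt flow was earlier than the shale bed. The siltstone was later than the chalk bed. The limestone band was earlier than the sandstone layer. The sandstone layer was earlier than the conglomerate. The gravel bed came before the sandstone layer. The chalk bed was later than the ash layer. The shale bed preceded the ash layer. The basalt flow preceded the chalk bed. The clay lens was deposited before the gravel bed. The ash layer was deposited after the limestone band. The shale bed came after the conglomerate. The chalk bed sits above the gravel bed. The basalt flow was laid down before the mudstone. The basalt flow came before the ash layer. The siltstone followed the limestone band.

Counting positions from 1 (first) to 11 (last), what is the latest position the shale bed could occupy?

The shale bed must come before the ash layer, the chalk bed, and the siltstone — 3 layers forced after it.
Everything else can be placed before the shale bed in some valid order, so the shale bed can sit as late as position 11 − 3 = 8.

8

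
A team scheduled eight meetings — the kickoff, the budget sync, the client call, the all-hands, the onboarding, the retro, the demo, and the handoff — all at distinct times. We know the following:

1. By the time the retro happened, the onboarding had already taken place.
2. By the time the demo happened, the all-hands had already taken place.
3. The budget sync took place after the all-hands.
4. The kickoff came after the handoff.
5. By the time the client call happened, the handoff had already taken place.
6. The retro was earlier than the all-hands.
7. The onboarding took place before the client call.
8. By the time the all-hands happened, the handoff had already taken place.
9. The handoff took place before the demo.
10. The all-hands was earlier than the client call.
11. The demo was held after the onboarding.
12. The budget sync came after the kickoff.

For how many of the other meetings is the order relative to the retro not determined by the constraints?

2

Forced before the retro: the onboarding; forced after the retro: the all-hands, the budget sync, the client call, and the demo.
That leaves the handoff and the kickoff with no forced order relative to the retro — 2.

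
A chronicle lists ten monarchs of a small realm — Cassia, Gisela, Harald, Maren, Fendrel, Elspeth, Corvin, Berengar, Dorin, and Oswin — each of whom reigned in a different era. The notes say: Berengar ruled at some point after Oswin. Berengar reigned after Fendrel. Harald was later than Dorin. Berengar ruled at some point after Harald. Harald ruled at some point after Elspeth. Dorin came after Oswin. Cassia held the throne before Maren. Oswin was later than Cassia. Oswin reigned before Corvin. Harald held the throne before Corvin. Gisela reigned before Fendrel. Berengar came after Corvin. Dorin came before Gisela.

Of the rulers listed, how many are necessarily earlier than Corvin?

Directly stated before Corvin: Harald and Oswin.
Cassia reaches Corvin via Cassia → Oswin → Corvin.
Dorin reaches Corvin via Dorin → Harald → Corvin.
Elspeth reaches Corvin via Elspeth → Harald → Corvin.
No chain forces Fendrel (or any of the others) ahead of Corvin.
That's Cassia, Dorin, Elspeth, Harald, and Oswin — 5 in all.

5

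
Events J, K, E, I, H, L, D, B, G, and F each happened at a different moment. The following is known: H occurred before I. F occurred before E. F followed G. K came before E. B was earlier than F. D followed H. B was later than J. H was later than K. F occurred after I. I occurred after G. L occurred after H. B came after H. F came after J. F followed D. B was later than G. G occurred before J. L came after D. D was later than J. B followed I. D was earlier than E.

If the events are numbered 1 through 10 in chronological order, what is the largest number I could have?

7

I must come before B, E, and F — 3 events forced after it.
Everything else can be placed before I in some valid order, so I can sit as late as position 10 − 3 = 7.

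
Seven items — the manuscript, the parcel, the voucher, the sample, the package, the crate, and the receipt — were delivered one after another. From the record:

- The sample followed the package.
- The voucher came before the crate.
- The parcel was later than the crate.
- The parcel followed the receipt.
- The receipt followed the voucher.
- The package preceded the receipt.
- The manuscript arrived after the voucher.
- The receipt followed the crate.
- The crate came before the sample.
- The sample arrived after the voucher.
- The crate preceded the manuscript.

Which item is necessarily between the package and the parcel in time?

the receipt

Tracing the constraints gives the package → the receipt → the parcel, so the receipt sits after the package and before the parcel.
No other item is forced both after the package and before the parcel.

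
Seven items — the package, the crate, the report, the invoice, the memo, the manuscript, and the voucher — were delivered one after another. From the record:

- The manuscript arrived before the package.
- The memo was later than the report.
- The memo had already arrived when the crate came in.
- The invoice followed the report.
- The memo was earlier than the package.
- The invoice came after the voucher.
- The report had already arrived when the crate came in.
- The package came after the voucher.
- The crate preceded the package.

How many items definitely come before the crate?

Directly stated before the crate: the memo and the report.
That's the memo and the report — 2 in all.

2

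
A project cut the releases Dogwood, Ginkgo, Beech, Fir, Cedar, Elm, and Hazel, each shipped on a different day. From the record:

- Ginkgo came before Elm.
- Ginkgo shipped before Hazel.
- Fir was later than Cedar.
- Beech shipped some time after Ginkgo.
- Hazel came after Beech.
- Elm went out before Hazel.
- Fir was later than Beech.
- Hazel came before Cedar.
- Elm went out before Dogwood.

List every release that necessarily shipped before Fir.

Beech, Cedar, Elm, Ginkgo, Hazel

Directly stated before Fir: Beech and Cedar.
Elm reaches Fir via Elm → Hazel → Cedar → Fir.
Ginkgo reaches Fir via Ginkgo → Beech → Fir.
Hazel reaches Fir via Hazel → Cedar → Fir.
No chain forces Dogwood ahead of Fir.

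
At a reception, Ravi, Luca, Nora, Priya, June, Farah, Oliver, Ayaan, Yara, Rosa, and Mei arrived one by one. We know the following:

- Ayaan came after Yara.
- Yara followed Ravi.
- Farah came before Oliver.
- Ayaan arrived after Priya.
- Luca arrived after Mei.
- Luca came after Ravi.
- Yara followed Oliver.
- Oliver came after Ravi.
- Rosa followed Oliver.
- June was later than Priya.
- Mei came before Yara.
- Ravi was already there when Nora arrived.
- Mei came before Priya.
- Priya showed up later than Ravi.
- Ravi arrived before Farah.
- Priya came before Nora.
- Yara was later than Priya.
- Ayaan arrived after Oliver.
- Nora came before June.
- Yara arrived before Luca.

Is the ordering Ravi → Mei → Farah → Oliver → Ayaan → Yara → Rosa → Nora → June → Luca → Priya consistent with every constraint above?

The constraints require Priya before June, but in the proposed sequence June appears ahead of Priya. That one violation is enough.

no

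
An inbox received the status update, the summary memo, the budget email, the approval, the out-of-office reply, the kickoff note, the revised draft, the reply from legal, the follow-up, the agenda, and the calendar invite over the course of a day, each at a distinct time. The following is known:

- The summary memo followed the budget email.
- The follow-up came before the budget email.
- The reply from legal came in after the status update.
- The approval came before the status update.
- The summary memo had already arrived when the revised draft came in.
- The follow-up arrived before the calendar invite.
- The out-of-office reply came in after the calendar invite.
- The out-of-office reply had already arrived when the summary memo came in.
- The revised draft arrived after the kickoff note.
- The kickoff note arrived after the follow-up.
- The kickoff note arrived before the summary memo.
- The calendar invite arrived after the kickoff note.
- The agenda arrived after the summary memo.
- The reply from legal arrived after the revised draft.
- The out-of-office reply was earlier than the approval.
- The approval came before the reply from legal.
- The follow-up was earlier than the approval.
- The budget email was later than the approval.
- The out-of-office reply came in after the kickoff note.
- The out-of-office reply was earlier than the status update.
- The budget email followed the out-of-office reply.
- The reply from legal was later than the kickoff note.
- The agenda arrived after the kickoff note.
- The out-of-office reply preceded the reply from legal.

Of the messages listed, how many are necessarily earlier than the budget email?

5

Directly stated before the budget email: the approval, the follow-up, and the out-of-office reply.
The calendar invite reaches the budget email via the calendar invite → the out-of-office reply → the budget email.
The kickoff note reaches the budget email via the kickoff note → the out-of-office reply → the budget email.
No chain forces the summary memo (or any of the others) ahead of the budget email.
That's the approval, the calendar invite, the follow-up, the kickoff note, and the out-of-office reply — 5 in all.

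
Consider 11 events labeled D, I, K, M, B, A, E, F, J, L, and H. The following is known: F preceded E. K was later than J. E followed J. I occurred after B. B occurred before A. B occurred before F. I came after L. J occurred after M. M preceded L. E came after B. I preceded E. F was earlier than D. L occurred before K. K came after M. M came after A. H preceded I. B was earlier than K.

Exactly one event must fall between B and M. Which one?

A

Tracing the constraints gives B → A → M, so A sits after B and before M.
No other event is forced both after B and before M.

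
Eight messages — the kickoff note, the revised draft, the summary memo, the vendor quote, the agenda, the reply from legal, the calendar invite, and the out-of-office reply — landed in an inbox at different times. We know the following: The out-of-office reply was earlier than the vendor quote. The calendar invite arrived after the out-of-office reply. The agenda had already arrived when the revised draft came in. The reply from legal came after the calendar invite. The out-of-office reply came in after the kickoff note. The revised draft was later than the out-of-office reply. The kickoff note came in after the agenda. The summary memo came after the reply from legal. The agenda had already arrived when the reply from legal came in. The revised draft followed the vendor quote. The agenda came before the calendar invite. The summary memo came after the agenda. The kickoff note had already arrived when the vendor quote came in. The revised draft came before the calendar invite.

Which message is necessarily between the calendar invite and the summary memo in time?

the reply from legal

Tracing the constraints gives the calendar invite → the reply from legal → the summary memo, so the reply from legal sits after the calendar invite and before the summary memo.
No other message is forced both after the calendar invite and before the summary memo.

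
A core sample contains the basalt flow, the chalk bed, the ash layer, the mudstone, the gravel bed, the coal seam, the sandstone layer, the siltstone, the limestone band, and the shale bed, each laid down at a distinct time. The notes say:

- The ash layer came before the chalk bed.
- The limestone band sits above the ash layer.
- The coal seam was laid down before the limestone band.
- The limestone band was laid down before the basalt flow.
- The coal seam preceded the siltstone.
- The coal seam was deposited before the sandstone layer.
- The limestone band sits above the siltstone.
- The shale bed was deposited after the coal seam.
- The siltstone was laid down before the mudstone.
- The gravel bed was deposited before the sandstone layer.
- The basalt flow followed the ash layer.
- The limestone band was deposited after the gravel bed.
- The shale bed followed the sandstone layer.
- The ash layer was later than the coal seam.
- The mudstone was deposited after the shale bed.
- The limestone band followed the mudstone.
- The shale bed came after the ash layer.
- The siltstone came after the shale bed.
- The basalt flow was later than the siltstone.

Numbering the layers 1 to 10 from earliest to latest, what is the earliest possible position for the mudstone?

The ash layer, the coal seam, the gravel bed, the sandstone layer, the shale bed, and the siltstone must all come before the mudstone — 6 forced predecessors.
Nothing else is forced ahead of the mudstone, so its earliest slot is position 6 + 1 = 7.

7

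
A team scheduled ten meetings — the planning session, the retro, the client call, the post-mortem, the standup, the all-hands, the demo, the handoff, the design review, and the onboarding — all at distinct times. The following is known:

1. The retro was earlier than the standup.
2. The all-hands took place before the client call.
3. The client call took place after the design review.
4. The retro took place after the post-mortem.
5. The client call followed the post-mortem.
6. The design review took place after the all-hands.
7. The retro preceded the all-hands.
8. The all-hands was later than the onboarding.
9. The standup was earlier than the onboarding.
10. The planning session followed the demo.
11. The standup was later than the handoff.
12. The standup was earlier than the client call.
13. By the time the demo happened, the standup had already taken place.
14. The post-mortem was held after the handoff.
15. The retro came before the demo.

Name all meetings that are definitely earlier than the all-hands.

the handoff, the onboarding, the post-mortem, the retro, the standup

Directly stated before the all-hands: the onboarding and the retro.
The handoff reaches the all-hands via the handoff → the standup → the onboarding → the all-hands.
The post-mortem reaches the all-hands via the post-mortem → the retro → the all-hands.
The standup reaches the all-hands via the standup → the onboarding → the all-hands.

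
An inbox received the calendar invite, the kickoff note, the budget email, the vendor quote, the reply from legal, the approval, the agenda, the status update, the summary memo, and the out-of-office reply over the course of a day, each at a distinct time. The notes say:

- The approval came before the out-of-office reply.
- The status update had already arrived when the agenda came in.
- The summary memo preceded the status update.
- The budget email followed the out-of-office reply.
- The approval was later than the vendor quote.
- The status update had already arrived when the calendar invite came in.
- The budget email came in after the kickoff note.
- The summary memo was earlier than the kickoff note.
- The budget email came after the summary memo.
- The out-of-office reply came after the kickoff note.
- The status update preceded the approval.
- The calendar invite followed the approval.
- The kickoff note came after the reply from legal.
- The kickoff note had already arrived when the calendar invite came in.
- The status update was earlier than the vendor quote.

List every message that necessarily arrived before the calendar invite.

the approval, the kickoff note, the reply from legal, the status update, the summary memo, the vendor quote

Directly stated before the calendar invite: the approval, the kickoff note, and the status update.
The reply from legal reaches the calendar invite via the reply from legal → the kickoff note → the calendar invite.
The summary memo reaches the calendar invite via the summary memo → the kickoff note → the calendar invite.
The vendor quote reaches the calendar invite via the vendor quote → the approval → the calendar invite.
No chain forces the out-of-office reply (or any of the others) ahead of the calendar invite.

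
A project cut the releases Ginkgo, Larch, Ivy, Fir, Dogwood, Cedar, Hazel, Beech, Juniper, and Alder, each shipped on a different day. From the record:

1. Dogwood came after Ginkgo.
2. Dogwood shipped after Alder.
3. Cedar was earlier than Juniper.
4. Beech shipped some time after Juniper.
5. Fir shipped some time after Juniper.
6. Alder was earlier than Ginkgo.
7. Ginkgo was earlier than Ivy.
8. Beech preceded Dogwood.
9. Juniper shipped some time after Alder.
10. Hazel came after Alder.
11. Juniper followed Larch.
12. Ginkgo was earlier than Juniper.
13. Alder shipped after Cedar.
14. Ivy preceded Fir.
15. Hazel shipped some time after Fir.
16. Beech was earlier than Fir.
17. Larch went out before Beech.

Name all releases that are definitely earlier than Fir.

Directly stated before Fir: Beech, Ivy, and Juniper.
Alder reaches Fir via Alder → Juniper → Fir.
Cedar reaches Fir via Cedar → Juniper → Fir.
Ginkgo reaches Fir via Ginkgo → Juniper → Fir.
Likewise Larch reaches Fir by chaining the stated constraints.
No chain forces Dogwood (or any of the others) ahead of Fir.

Alder, Beech, Cedar, Ginkgo, Ivy, Juniper, Larch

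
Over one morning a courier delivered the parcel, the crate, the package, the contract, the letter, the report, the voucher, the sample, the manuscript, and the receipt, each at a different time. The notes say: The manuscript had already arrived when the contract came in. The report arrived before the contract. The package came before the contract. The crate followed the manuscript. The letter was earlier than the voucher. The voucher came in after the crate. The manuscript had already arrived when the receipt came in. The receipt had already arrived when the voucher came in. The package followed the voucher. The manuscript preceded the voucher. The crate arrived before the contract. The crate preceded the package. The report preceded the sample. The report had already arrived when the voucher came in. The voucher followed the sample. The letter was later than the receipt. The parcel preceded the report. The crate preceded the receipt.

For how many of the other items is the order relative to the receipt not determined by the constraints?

3

Forced before the receipt: the crate and the manuscript; forced after the receipt: the contract, the letter, the package, and the voucher.
That leaves the parcel, the report, and the sample with no forced order relative to the receipt — 3.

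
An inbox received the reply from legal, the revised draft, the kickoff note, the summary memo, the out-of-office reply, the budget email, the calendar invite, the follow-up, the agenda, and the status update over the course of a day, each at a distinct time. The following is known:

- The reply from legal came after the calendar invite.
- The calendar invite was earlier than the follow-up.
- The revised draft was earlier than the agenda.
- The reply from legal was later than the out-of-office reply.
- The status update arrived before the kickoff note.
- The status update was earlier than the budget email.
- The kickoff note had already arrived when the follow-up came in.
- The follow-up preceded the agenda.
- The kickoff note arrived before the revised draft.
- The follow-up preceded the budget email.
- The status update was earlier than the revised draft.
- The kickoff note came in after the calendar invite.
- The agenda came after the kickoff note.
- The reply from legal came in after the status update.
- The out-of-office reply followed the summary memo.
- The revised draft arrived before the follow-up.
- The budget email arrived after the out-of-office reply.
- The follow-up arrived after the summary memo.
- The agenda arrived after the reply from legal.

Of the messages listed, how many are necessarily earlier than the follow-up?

Directly stated before the follow-up: the calendar invite, the kickoff note, the revised draft, and the summary memo.
The status update reaches the follow-up via the status update → the kickoff note → the follow-up.
No chain forces the budget email (or any of the others) ahead of the follow-up.
That's the calendar invite, the kickoff note, the revised draft, the status update, and the summary memo — 5 in all.

5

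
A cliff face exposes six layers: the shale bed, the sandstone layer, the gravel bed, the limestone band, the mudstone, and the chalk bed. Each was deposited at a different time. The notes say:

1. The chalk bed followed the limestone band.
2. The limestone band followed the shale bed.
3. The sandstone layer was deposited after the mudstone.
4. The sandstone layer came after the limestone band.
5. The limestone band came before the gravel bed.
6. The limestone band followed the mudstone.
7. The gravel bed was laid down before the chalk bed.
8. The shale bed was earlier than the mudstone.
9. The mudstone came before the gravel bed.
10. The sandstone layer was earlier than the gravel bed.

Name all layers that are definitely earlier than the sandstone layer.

the limestone band, the mudstone, the shale bed

Directly stated before the sandstone layer: the limestone band and the mudstone.
The shale bed reaches the sandstone layer via the shale bed → the limestone band → the sandstone layer.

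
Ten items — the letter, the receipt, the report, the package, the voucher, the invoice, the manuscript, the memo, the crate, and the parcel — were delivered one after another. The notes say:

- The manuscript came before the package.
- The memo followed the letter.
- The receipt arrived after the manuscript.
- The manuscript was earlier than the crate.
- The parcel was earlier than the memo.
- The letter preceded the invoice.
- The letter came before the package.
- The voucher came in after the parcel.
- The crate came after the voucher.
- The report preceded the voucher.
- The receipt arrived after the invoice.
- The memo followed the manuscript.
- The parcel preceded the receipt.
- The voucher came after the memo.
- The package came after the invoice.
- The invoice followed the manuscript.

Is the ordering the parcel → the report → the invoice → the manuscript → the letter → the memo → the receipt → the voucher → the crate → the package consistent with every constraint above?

The constraints require the manuscript before the invoice, but in the proposed sequence the invoice appears ahead of the manuscript. That one violation is enough.

no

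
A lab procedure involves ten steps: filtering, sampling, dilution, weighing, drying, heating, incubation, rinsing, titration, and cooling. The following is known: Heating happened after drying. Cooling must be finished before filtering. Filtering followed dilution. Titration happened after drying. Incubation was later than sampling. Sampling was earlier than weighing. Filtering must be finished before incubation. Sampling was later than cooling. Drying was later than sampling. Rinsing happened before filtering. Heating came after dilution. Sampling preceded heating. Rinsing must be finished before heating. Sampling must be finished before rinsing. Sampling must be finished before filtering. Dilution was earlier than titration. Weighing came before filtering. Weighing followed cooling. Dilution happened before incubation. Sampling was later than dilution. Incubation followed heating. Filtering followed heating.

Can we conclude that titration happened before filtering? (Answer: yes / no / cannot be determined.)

cannot be determined

No chain of stated constraints runs from titration to filtering, and none runs from filtering to titration either.
So the relative order of titration and filtering is not fixed by the given facts.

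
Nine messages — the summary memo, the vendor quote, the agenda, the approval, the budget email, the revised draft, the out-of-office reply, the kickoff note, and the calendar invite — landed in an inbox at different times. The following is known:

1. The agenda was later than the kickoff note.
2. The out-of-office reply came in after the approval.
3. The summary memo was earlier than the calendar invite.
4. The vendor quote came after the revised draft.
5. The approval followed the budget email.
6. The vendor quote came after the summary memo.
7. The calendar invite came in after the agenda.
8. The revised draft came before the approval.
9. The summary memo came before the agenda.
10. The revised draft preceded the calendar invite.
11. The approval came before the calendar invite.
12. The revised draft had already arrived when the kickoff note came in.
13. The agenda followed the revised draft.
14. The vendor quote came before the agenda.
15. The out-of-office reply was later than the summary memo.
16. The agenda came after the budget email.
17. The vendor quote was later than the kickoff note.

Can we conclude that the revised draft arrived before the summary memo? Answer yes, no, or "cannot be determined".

No chain of stated constraints runs from the revised draft to the summary memo, and none runs from the summary memo to the revised draft either.
So the relative order of the revised draft and the summary memo is not fixed by the given facts.

cannot be determined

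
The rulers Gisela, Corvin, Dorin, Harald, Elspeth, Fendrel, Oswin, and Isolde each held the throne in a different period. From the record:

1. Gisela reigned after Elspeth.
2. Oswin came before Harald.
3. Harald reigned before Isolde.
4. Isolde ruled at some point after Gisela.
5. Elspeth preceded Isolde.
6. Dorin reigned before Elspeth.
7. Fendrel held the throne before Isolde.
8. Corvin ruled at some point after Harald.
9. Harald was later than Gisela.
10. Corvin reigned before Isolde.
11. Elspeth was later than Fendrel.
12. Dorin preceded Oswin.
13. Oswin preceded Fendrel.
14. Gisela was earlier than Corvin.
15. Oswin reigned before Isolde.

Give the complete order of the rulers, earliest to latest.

The constraints fix every adjacent pair, so only one ordering works:
Dorin → Oswin → Fendrel → Elspeth → Gisela → Harald → Corvin → Isolde.

Dorin, Oswin, Fendrel, Elspeth, Gisela, Harald, Corvin, Isolde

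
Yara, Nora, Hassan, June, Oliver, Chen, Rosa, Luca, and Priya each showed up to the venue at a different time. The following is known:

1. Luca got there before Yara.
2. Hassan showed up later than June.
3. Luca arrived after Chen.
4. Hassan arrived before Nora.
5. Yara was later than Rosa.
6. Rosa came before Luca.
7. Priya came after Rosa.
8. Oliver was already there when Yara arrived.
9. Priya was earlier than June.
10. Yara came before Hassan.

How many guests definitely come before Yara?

4

Directly stated before Yara: Luca, Oliver, and Rosa.
Chen reaches Yara via Chen → Luca → Yara.
That's Chen, Luca, Oliver, and Rosa — 4 in all.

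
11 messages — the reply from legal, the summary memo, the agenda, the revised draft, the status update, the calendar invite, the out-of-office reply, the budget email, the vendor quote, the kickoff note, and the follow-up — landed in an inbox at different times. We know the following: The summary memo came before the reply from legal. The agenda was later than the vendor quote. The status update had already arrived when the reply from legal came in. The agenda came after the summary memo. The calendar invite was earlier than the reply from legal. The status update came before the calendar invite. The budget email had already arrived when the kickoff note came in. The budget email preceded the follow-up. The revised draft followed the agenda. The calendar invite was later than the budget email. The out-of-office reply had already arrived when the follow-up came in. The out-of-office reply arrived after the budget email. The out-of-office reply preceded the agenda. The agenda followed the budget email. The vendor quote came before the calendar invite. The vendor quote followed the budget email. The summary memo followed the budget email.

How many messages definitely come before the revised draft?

Directly stated before the revised draft: the agenda.
The budget email reaches the revised draft via the budget email → the agenda → the revised draft.
The out-of-office reply reaches the revised draft via the out-of-office reply → the agenda → the revised draft.
The summary memo reaches the revised draft via the summary memo → the agenda → the revised draft.
Likewise the vendor quote reaches the revised draft by chaining the stated constraints.
That's the agenda, the budget email, the out-of-office reply, the summary memo, and the vendor quote — 5 in all.

5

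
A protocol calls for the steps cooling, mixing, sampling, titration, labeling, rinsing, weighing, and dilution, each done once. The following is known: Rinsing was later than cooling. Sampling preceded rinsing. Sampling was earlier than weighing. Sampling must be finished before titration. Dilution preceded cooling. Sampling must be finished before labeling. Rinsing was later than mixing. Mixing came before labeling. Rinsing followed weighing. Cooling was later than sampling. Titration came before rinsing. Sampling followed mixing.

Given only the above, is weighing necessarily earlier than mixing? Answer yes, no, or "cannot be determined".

Tracing the constraints gives mixing → sampling → weighing, so mixing must come before weighing.
That means weighing cannot be before mixing.

no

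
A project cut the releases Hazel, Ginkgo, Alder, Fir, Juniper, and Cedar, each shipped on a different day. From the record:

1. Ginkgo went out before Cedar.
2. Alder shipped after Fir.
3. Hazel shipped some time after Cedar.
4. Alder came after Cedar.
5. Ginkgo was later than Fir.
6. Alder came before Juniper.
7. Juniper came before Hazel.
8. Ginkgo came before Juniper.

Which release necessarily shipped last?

Hazel

Every other release has a chain of constraints placing it before Hazel, so Hazel is last.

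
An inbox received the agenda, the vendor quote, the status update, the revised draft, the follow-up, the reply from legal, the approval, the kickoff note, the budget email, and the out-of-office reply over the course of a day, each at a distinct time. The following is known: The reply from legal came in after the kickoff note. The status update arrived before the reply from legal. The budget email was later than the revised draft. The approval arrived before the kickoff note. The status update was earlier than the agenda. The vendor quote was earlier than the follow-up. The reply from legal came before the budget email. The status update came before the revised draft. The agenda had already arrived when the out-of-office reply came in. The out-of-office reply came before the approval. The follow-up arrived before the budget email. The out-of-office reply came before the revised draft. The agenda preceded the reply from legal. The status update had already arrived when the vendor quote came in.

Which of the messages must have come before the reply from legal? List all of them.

Directly stated before the reply from legal: the agenda, the kickoff note, and the status update.
The approval reaches the reply from legal via the approval → the kickoff note → the reply from legal.
The out-of-office reply reaches the reply from legal via the out-of-office reply → the approval → the kickoff note → the reply from legal.
No chain forces the budget email (or any of the others) ahead of the reply from legal.

the agenda, the approval, the kickoff note, the out-of-office reply, the status update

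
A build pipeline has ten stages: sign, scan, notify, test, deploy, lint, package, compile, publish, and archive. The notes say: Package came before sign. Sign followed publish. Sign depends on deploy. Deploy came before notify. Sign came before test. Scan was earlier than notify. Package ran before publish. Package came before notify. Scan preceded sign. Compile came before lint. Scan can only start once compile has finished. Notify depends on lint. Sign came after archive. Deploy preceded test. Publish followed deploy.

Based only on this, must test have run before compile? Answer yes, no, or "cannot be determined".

Tracing the constraints gives compile → scan → sign → test, so compile must come before test.
That means test cannot be before compile.

no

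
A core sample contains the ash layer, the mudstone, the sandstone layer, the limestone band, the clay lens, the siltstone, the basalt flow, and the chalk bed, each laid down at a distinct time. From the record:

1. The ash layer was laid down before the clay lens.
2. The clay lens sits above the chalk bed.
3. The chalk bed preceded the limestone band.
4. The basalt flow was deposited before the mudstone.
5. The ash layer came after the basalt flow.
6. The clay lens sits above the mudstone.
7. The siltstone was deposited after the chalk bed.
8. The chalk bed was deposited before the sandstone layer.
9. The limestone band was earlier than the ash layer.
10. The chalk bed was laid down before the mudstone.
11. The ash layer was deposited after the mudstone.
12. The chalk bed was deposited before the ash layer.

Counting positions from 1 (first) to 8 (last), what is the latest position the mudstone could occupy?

The mudstone must come before the ash layer and the clay lens — 2 layers forced after it.
Everything else can be placed before the mudstone in some valid order, so the mudstone can sit as late as position 8 − 2 = 6.

6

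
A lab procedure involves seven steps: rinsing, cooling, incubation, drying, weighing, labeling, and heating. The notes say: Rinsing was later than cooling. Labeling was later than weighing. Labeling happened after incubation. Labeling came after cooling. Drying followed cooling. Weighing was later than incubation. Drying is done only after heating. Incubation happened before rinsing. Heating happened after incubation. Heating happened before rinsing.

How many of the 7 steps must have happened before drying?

3

Directly stated before drying: cooling and heating.
Incubation reaches drying via incubation → heating → drying.
That's cooling, heating, and incubation — 3 in all.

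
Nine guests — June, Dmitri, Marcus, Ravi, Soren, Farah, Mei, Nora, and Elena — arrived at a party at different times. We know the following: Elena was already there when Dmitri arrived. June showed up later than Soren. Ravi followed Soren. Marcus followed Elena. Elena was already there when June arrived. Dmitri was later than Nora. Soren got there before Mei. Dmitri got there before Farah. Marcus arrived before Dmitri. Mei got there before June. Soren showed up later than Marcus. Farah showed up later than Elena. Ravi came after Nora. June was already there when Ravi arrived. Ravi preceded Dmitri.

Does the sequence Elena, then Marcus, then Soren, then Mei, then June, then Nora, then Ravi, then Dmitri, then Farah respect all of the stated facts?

Check each stated constraint against the proposed order — e.g. Elena is ahead of Dmitri; Elena is ahead of Farah. Every pair is in the required order; nothing is violated.

yes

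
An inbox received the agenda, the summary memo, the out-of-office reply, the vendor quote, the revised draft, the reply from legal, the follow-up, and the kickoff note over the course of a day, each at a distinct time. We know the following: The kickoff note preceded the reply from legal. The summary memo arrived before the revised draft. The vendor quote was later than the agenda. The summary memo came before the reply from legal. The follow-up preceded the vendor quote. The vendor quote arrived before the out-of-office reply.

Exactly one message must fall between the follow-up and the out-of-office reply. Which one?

Tracing the constraints gives the follow-up → the vendor quote → the out-of-office reply, so the vendor quote sits after the follow-up and before the out-of-office reply.
No other message is forced both after the follow-up and before the out-of-office reply.

the vendor quote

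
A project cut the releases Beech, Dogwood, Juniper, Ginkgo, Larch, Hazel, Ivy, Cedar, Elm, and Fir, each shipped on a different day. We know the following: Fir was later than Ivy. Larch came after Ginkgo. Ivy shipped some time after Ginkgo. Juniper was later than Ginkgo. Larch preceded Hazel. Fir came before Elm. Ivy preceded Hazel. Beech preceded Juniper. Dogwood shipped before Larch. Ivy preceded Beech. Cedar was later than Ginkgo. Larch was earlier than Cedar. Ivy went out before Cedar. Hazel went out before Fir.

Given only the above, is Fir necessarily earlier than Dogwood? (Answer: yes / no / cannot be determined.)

Tracing the constraints gives Dogwood → Larch → Hazel → Fir, so Dogwood must come before Fir.
That means Fir cannot be before Dogwood.

no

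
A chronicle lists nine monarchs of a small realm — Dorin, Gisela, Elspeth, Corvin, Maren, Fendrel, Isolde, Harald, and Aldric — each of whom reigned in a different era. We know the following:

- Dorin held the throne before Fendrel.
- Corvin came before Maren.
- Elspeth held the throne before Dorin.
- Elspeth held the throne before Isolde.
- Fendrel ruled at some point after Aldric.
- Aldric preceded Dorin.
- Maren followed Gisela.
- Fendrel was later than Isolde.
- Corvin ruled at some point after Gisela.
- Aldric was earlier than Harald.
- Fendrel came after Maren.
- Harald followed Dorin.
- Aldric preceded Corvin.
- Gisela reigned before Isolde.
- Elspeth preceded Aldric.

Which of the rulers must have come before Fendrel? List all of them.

Aldric, Corvin, Dorin, Elspeth, Gisela, Isolde, Maren

Directly stated before Fendrel: Aldric, Dorin, Isolde, and Maren.
Corvin reaches Fendrel via Corvin → Maren → Fendrel.
Elspeth reaches Fendrel via Elspeth → Aldric → Fendrel.
Gisela reaches Fendrel via Gisela → Maren → Fendrel.
No chain forces Harald ahead of Fendrel.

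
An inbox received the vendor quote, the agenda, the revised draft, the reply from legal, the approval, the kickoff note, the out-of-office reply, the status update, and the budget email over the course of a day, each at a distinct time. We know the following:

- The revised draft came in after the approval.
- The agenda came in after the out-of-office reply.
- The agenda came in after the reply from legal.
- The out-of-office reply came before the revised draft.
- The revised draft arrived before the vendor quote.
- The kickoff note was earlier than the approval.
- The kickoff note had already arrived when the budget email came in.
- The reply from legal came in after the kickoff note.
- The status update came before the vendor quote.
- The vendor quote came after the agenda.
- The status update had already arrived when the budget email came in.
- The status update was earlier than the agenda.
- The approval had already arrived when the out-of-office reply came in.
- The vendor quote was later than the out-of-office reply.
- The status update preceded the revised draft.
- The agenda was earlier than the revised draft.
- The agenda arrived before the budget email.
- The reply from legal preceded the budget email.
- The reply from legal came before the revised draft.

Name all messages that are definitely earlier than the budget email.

the agenda, the approval, the kickoff note, the out-of-office reply, the reply from legal, the status update

Directly stated before the budget email: the agenda, the kickoff note, the reply from legal, and the status update.
The approval reaches the budget email via the approval → the out-of-office reply → the agenda → the budget email.
The out-of-office reply reaches the budget email via the out-of-office reply → the agenda → the budget email.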